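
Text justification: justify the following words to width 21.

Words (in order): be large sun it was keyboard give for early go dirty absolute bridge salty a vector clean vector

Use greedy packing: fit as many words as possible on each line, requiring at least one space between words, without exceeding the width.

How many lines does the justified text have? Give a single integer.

Line 1: ['be', 'large', 'sun', 'it', 'was'] (min_width=19, slack=2)
Line 2: ['keyboard', 'give', 'for'] (min_width=17, slack=4)
Line 3: ['early', 'go', 'dirty'] (min_width=14, slack=7)
Line 4: ['absolute', 'bridge', 'salty'] (min_width=21, slack=0)
Line 5: ['a', 'vector', 'clean', 'vector'] (min_width=21, slack=0)
Total lines: 5

Answer: 5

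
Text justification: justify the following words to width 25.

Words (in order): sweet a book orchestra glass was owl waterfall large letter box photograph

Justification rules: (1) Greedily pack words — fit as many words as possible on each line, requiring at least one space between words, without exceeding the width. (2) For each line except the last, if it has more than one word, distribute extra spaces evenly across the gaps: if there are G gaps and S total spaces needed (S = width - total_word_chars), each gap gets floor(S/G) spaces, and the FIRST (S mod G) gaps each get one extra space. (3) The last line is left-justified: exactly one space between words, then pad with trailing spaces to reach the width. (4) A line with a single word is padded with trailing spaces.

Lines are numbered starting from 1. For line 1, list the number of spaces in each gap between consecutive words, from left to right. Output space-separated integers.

Line 1: ['sweet', 'a', 'book', 'orchestra'] (min_width=22, slack=3)
Line 2: ['glass', 'was', 'owl', 'waterfall'] (min_width=23, slack=2)
Line 3: ['large', 'letter', 'box'] (min_width=16, slack=9)
Line 4: ['photograph'] (min_width=10, slack=15)

Answer: 2 2 2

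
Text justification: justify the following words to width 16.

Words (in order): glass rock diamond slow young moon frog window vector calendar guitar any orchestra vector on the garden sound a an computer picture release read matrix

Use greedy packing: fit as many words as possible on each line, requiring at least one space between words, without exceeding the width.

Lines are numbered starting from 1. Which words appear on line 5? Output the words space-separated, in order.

Line 1: ['glass', 'rock'] (min_width=10, slack=6)
Line 2: ['diamond', 'slow'] (min_width=12, slack=4)
Line 3: ['young', 'moon', 'frog'] (min_width=15, slack=1)
Line 4: ['window', 'vector'] (min_width=13, slack=3)
Line 5: ['calendar', 'guitar'] (min_width=15, slack=1)
Line 6: ['any', 'orchestra'] (min_width=13, slack=3)
Line 7: ['vector', 'on', 'the'] (min_width=13, slack=3)
Line 8: ['garden', 'sound', 'a'] (min_width=14, slack=2)
Line 9: ['an', 'computer'] (min_width=11, slack=5)
Line 10: ['picture', 'release'] (min_width=15, slack=1)
Line 11: ['read', 'matrix'] (min_width=11, slack=5)

Answer: calendar guitar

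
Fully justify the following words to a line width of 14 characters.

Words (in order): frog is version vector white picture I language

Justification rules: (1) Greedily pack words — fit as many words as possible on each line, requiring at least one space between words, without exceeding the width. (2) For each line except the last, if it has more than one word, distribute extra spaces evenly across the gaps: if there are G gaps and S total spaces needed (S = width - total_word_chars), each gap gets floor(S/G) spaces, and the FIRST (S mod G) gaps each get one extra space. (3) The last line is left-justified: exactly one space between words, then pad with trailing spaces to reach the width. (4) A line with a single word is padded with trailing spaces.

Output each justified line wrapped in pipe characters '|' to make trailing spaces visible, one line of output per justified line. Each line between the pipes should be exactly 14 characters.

Line 1: ['frog', 'is'] (min_width=7, slack=7)
Line 2: ['version', 'vector'] (min_width=14, slack=0)
Line 3: ['white', 'picture'] (min_width=13, slack=1)
Line 4: ['I', 'language'] (min_width=10, slack=4)

Answer: |frog        is|
|version vector|
|white  picture|
|I language    |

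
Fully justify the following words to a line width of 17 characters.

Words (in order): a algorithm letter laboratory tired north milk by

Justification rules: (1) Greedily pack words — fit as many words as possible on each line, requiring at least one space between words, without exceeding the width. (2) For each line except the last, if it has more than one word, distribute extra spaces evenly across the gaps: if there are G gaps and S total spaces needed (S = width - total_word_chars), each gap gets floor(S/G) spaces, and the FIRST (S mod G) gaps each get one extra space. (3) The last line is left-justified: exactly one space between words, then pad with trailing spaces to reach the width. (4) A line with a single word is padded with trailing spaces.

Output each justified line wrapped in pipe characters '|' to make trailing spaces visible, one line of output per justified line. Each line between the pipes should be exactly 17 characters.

Answer: |a       algorithm|
|letter laboratory|
|tired  north milk|
|by               |

Derivation:
Line 1: ['a', 'algorithm'] (min_width=11, slack=6)
Line 2: ['letter', 'laboratory'] (min_width=17, slack=0)
Line 3: ['tired', 'north', 'milk'] (min_width=16, slack=1)
Line 4: ['by'] (min_width=2, slack=15)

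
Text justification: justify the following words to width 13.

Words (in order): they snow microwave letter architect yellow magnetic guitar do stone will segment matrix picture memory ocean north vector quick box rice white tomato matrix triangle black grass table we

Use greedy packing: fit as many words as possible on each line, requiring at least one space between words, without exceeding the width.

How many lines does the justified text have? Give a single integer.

Line 1: ['they', 'snow'] (min_width=9, slack=4)
Line 2: ['microwave'] (min_width=9, slack=4)
Line 3: ['letter'] (min_width=6, slack=7)
Line 4: ['architect'] (min_width=9, slack=4)
Line 5: ['yellow'] (min_width=6, slack=7)
Line 6: ['magnetic'] (min_width=8, slack=5)
Line 7: ['guitar', 'do'] (min_width=9, slack=4)
Line 8: ['stone', 'will'] (min_width=10, slack=3)
Line 9: ['segment'] (min_width=7, slack=6)
Line 10: ['matrix'] (min_width=6, slack=7)
Line 11: ['picture'] (min_width=7, slack=6)
Line 12: ['memory', 'ocean'] (min_width=12, slack=1)
Line 13: ['north', 'vector'] (min_width=12, slack=1)
Line 14: ['quick', 'box'] (min_width=9, slack=4)
Line 15: ['rice', 'white'] (min_width=10, slack=3)
Line 16: ['tomato', 'matrix'] (min_width=13, slack=0)
Line 17: ['triangle'] (min_width=8, slack=5)
Line 18: ['black', 'grass'] (min_width=11, slack=2)
Line 19: ['table', 'we'] (min_width=8, slack=5)
Total lines: 19

Answer: 19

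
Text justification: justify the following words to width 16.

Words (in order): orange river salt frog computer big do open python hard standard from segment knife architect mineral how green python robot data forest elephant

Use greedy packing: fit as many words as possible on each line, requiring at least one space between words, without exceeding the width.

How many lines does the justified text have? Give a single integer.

Line 1: ['orange', 'river'] (min_width=12, slack=4)
Line 2: ['salt', 'frog'] (min_width=9, slack=7)
Line 3: ['computer', 'big', 'do'] (min_width=15, slack=1)
Line 4: ['open', 'python', 'hard'] (min_width=16, slack=0)
Line 5: ['standard', 'from'] (min_width=13, slack=3)
Line 6: ['segment', 'knife'] (min_width=13, slack=3)
Line 7: ['architect'] (min_width=9, slack=7)
Line 8: ['mineral', 'how'] (min_width=11, slack=5)
Line 9: ['green', 'python'] (min_width=12, slack=4)
Line 10: ['robot', 'data'] (min_width=10, slack=6)
Line 11: ['forest', 'elephant'] (min_width=15, slack=1)
Total lines: 11

Answer: 11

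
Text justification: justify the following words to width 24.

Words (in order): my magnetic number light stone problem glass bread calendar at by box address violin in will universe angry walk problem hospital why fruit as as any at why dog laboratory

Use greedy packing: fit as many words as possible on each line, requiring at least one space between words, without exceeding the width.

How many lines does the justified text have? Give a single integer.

Line 1: ['my', 'magnetic', 'number', 'light'] (min_width=24, slack=0)
Line 2: ['stone', 'problem', 'glass'] (min_width=19, slack=5)
Line 3: ['bread', 'calendar', 'at', 'by', 'box'] (min_width=24, slack=0)
Line 4: ['address', 'violin', 'in', 'will'] (min_width=22, slack=2)
Line 5: ['universe', 'angry', 'walk'] (min_width=19, slack=5)
Line 6: ['problem', 'hospital', 'why'] (min_width=20, slack=4)
Line 7: ['fruit', 'as', 'as', 'any', 'at', 'why'] (min_width=22, slack=2)
Line 8: ['dog', 'laboratory'] (min_width=14, slack=10)
Total lines: 8

Answer: 8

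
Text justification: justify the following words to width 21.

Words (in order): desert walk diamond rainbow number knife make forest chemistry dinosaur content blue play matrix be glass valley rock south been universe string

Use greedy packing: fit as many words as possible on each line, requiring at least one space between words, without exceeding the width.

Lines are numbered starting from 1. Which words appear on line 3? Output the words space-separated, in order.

Line 1: ['desert', 'walk', 'diamond'] (min_width=19, slack=2)
Line 2: ['rainbow', 'number', 'knife'] (min_width=20, slack=1)
Line 3: ['make', 'forest', 'chemistry'] (min_width=21, slack=0)
Line 4: ['dinosaur', 'content', 'blue'] (min_width=21, slack=0)
Line 5: ['play', 'matrix', 'be', 'glass'] (min_width=20, slack=1)
Line 6: ['valley', 'rock', 'south'] (min_width=17, slack=4)
Line 7: ['been', 'universe', 'string'] (min_width=20, slack=1)

Answer: make forest chemistry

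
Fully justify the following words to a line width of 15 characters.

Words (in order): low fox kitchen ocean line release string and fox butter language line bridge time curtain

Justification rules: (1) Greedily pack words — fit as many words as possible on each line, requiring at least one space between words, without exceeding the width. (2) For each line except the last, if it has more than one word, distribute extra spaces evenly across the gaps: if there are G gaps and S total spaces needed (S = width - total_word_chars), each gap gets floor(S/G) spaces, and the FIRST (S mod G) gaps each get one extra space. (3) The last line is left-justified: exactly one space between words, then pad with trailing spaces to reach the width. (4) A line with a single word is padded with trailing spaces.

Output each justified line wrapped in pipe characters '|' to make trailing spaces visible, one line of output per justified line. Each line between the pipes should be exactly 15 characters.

Answer: |low fox kitchen|
|ocean      line|
|release  string|
|and  fox butter|
|language   line|
|bridge     time|
|curtain        |

Derivation:
Line 1: ['low', 'fox', 'kitchen'] (min_width=15, slack=0)
Line 2: ['ocean', 'line'] (min_width=10, slack=5)
Line 3: ['release', 'string'] (min_width=14, slack=1)
Line 4: ['and', 'fox', 'butter'] (min_width=14, slack=1)
Line 5: ['language', 'line'] (min_width=13, slack=2)
Line 6: ['bridge', 'time'] (min_width=11, slack=4)
Line 7: ['curtain'] (min_width=7, slack=8)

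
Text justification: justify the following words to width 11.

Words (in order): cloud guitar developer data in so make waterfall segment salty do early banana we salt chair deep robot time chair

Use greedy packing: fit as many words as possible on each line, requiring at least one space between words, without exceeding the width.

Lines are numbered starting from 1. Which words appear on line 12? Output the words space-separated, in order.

Line 1: ['cloud'] (min_width=5, slack=6)
Line 2: ['guitar'] (min_width=6, slack=5)
Line 3: ['developer'] (min_width=9, slack=2)
Line 4: ['data', 'in', 'so'] (min_width=10, slack=1)
Line 5: ['make'] (min_width=4, slack=7)
Line 6: ['waterfall'] (min_width=9, slack=2)
Line 7: ['segment'] (min_width=7, slack=4)
Line 8: ['salty', 'do'] (min_width=8, slack=3)
Line 9: ['early'] (min_width=5, slack=6)
Line 10: ['banana', 'we'] (min_width=9, slack=2)
Line 11: ['salt', 'chair'] (min_width=10, slack=1)
Line 12: ['deep', 'robot'] (min_width=10, slack=1)
Line 13: ['time', 'chair'] (min_width=10, slack=1)

Answer: deep robot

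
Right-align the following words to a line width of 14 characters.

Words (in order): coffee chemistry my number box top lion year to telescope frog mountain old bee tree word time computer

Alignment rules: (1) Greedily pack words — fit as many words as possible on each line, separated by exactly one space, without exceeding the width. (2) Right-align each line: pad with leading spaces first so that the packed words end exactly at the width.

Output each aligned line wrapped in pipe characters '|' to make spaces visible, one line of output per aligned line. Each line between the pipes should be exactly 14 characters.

Answer: |        coffee|
|  chemistry my|
|number box top|
|  lion year to|
|telescope frog|
|  mountain old|
| bee tree word|
| time computer|

Derivation:
Line 1: ['coffee'] (min_width=6, slack=8)
Line 2: ['chemistry', 'my'] (min_width=12, slack=2)
Line 3: ['number', 'box', 'top'] (min_width=14, slack=0)
Line 4: ['lion', 'year', 'to'] (min_width=12, slack=2)
Line 5: ['telescope', 'frog'] (min_width=14, slack=0)
Line 6: ['mountain', 'old'] (min_width=12, slack=2)
Line 7: ['bee', 'tree', 'word'] (min_width=13, slack=1)
Line 8: ['time', 'computer'] (min_width=13, slack=1)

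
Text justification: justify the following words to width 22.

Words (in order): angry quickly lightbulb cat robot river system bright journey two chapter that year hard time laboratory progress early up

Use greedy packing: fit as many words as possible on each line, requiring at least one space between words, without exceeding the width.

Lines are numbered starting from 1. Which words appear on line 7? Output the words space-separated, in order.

Line 1: ['angry', 'quickly'] (min_width=13, slack=9)
Line 2: ['lightbulb', 'cat', 'robot'] (min_width=19, slack=3)
Line 3: ['river', 'system', 'bright'] (min_width=19, slack=3)
Line 4: ['journey', 'two', 'chapter'] (min_width=19, slack=3)
Line 5: ['that', 'year', 'hard', 'time'] (min_width=19, slack=3)
Line 6: ['laboratory', 'progress'] (min_width=19, slack=3)
Line 7: ['early', 'up'] (min_width=8, slack=14)

Answer: early up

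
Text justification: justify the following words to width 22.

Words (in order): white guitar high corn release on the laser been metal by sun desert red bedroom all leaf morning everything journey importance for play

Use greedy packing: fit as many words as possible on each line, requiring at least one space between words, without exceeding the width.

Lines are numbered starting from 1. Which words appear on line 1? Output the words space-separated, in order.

Answer: white guitar high corn

Derivation:
Line 1: ['white', 'guitar', 'high', 'corn'] (min_width=22, slack=0)
Line 2: ['release', 'on', 'the', 'laser'] (min_width=20, slack=2)
Line 3: ['been', 'metal', 'by', 'sun'] (min_width=17, slack=5)
Line 4: ['desert', 'red', 'bedroom', 'all'] (min_width=22, slack=0)
Line 5: ['leaf', 'morning'] (min_width=12, slack=10)
Line 6: ['everything', 'journey'] (min_width=18, slack=4)
Line 7: ['importance', 'for', 'play'] (min_width=19, slack=3)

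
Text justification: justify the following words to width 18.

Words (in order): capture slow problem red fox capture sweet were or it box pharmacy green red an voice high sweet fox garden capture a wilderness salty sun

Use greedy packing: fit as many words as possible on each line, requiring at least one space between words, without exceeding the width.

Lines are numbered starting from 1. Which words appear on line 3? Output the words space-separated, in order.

Line 1: ['capture', 'slow'] (min_width=12, slack=6)
Line 2: ['problem', 'red', 'fox'] (min_width=15, slack=3)
Line 3: ['capture', 'sweet', 'were'] (min_width=18, slack=0)
Line 4: ['or', 'it', 'box', 'pharmacy'] (min_width=18, slack=0)
Line 5: ['green', 'red', 'an', 'voice'] (min_width=18, slack=0)
Line 6: ['high', 'sweet', 'fox'] (min_width=14, slack=4)
Line 7: ['garden', 'capture', 'a'] (min_width=16, slack=2)
Line 8: ['wilderness', 'salty'] (min_width=16, slack=2)
Line 9: ['sun'] (min_width=3, slack=15)

Answer: capture sweet were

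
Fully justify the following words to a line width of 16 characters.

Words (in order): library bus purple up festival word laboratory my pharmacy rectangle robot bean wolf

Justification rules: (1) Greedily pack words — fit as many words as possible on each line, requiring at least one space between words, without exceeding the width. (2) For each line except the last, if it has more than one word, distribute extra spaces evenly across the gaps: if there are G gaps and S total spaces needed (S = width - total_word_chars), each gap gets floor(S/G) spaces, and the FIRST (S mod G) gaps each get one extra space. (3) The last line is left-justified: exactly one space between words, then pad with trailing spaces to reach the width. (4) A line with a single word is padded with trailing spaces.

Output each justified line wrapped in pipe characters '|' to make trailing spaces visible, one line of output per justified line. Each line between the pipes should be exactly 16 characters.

Answer: |library      bus|
|purple        up|
|festival    word|
|laboratory    my|
|pharmacy        |
|rectangle  robot|
|bean wolf       |

Derivation:
Line 1: ['library', 'bus'] (min_width=11, slack=5)
Line 2: ['purple', 'up'] (min_width=9, slack=7)
Line 3: ['festival', 'word'] (min_width=13, slack=3)
Line 4: ['laboratory', 'my'] (min_width=13, slack=3)
Line 5: ['pharmacy'] (min_width=8, slack=8)
Line 6: ['rectangle', 'robot'] (min_width=15, slack=1)
Line 7: ['bean', 'wolf'] (min_width=9, slack=7)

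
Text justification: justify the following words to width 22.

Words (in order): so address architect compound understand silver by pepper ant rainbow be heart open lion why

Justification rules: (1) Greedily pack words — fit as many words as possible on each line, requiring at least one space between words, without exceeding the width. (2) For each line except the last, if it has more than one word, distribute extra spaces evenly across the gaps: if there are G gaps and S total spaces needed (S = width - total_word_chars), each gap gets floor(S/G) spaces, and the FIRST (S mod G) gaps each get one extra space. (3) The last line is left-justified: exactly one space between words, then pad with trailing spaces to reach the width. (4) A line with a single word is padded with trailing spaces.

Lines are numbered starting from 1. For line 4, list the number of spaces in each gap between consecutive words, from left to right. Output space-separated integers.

Answer: 2 1 1

Derivation:
Line 1: ['so', 'address', 'architect'] (min_width=20, slack=2)
Line 2: ['compound', 'understand'] (min_width=19, slack=3)
Line 3: ['silver', 'by', 'pepper', 'ant'] (min_width=20, slack=2)
Line 4: ['rainbow', 'be', 'heart', 'open'] (min_width=21, slack=1)
Line 5: ['lion', 'why'] (min_width=8, slack=14)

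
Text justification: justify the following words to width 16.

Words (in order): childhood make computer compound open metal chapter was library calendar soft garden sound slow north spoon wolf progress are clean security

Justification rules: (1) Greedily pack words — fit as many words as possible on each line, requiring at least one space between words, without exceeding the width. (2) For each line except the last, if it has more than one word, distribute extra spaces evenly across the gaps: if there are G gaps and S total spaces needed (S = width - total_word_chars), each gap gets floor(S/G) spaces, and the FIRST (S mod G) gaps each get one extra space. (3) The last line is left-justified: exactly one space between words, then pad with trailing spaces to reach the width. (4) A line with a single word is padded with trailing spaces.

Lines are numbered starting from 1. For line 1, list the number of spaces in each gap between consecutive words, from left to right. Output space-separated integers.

Answer: 3

Derivation:
Line 1: ['childhood', 'make'] (min_width=14, slack=2)
Line 2: ['computer'] (min_width=8, slack=8)
Line 3: ['compound', 'open'] (min_width=13, slack=3)
Line 4: ['metal', 'chapter'] (min_width=13, slack=3)
Line 5: ['was', 'library'] (min_width=11, slack=5)
Line 6: ['calendar', 'soft'] (min_width=13, slack=3)
Line 7: ['garden', 'sound'] (min_width=12, slack=4)
Line 8: ['slow', 'north', 'spoon'] (min_width=16, slack=0)
Line 9: ['wolf', 'progress'] (min_width=13, slack=3)
Line 10: ['are', 'clean'] (min_width=9, slack=7)
Line 11: ['security'] (min_width=8, slack=8)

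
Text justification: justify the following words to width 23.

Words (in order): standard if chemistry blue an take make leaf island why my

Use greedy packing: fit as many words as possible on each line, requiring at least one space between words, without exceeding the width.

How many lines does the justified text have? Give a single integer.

Line 1: ['standard', 'if', 'chemistry'] (min_width=21, slack=2)
Line 2: ['blue', 'an', 'take', 'make', 'leaf'] (min_width=22, slack=1)
Line 3: ['island', 'why', 'my'] (min_width=13, slack=10)
Total lines: 3

Answer: 3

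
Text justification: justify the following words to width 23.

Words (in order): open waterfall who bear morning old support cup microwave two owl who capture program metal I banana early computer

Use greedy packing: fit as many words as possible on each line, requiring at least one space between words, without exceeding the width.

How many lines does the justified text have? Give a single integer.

Answer: 5

Derivation:
Line 1: ['open', 'waterfall', 'who', 'bear'] (min_width=23, slack=0)
Line 2: ['morning', 'old', 'support', 'cup'] (min_width=23, slack=0)
Line 3: ['microwave', 'two', 'owl', 'who'] (min_width=21, slack=2)
Line 4: ['capture', 'program', 'metal', 'I'] (min_width=23, slack=0)
Line 5: ['banana', 'early', 'computer'] (min_width=21, slack=2)
Total lines: 5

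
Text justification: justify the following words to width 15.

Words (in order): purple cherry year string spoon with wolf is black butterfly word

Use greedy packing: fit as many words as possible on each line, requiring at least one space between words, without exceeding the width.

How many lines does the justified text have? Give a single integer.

Answer: 5

Derivation:
Line 1: ['purple', 'cherry'] (min_width=13, slack=2)
Line 2: ['year', 'string'] (min_width=11, slack=4)
Line 3: ['spoon', 'with', 'wolf'] (min_width=15, slack=0)
Line 4: ['is', 'black'] (min_width=8, slack=7)
Line 5: ['butterfly', 'word'] (min_width=14, slack=1)
Total lines: 5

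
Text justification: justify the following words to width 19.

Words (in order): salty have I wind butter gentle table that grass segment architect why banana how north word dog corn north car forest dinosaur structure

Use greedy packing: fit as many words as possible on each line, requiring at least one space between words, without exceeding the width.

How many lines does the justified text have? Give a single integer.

Line 1: ['salty', 'have', 'I', 'wind'] (min_width=17, slack=2)
Line 2: ['butter', 'gentle', 'table'] (min_width=19, slack=0)
Line 3: ['that', 'grass', 'segment'] (min_width=18, slack=1)
Line 4: ['architect', 'why'] (min_width=13, slack=6)
Line 5: ['banana', 'how', 'north'] (min_width=16, slack=3)
Line 6: ['word', 'dog', 'corn', 'north'] (min_width=19, slack=0)
Line 7: ['car', 'forest', 'dinosaur'] (min_width=19, slack=0)
Line 8: ['structure'] (min_width=9, slack=10)
Total lines: 8

Answer: 8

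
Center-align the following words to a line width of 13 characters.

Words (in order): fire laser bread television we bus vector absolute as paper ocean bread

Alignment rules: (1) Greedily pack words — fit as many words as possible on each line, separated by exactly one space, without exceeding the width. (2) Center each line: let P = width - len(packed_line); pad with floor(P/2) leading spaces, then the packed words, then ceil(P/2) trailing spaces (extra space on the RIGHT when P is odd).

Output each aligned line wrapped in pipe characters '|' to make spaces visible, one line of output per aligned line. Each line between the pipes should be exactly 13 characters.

Answer: | fire laser  |
|    bread    |
|television we|
| bus vector  |
| absolute as |
| paper ocean |
|    bread    |

Derivation:
Line 1: ['fire', 'laser'] (min_width=10, slack=3)
Line 2: ['bread'] (min_width=5, slack=8)
Line 3: ['television', 'we'] (min_width=13, slack=0)
Line 4: ['bus', 'vector'] (min_width=10, slack=3)
Line 5: ['absolute', 'as'] (min_width=11, slack=2)
Line 6: ['paper', 'ocean'] (min_width=11, slack=2)
Line 7: ['bread'] (min_width=5, slack=8)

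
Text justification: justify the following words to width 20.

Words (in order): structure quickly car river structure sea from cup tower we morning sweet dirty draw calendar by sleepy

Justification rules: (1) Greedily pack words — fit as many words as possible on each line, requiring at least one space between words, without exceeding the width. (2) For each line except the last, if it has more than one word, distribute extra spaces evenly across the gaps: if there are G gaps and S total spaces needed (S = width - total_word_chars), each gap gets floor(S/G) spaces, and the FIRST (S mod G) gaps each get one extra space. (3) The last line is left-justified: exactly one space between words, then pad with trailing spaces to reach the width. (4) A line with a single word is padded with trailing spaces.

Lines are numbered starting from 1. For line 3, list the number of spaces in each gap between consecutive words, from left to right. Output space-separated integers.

Line 1: ['structure', 'quickly'] (min_width=17, slack=3)
Line 2: ['car', 'river', 'structure'] (min_width=19, slack=1)
Line 3: ['sea', 'from', 'cup', 'tower'] (min_width=18, slack=2)
Line 4: ['we', 'morning', 'sweet'] (min_width=16, slack=4)
Line 5: ['dirty', 'draw', 'calendar'] (min_width=19, slack=1)
Line 6: ['by', 'sleepy'] (min_width=9, slack=11)

Answer: 2 2 1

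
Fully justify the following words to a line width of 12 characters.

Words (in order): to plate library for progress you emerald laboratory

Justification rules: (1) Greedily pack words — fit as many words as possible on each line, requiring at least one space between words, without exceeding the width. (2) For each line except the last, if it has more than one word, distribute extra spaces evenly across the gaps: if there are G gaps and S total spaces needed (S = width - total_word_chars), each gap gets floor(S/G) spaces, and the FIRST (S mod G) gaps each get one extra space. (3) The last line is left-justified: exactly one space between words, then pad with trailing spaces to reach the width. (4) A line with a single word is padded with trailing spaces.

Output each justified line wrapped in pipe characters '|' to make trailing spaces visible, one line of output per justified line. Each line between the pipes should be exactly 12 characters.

Line 1: ['to', 'plate'] (min_width=8, slack=4)
Line 2: ['library', 'for'] (min_width=11, slack=1)
Line 3: ['progress', 'you'] (min_width=12, slack=0)
Line 4: ['emerald'] (min_width=7, slack=5)
Line 5: ['laboratory'] (min_width=10, slack=2)

Answer: |to     plate|
|library  for|
|progress you|
|emerald     |
|laboratory  |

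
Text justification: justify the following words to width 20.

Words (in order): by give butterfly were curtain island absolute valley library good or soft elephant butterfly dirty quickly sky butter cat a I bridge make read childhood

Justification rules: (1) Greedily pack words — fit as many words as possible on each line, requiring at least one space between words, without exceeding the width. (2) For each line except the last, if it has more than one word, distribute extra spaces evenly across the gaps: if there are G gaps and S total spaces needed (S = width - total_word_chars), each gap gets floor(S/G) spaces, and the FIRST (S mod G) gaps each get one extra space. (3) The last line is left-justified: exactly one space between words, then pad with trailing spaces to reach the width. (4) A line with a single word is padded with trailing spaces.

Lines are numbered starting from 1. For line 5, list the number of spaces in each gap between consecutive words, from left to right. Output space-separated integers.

Answer: 3

Derivation:
Line 1: ['by', 'give', 'butterfly'] (min_width=17, slack=3)
Line 2: ['were', 'curtain', 'island'] (min_width=19, slack=1)
Line 3: ['absolute', 'valley'] (min_width=15, slack=5)
Line 4: ['library', 'good', 'or', 'soft'] (min_width=20, slack=0)
Line 5: ['elephant', 'butterfly'] (min_width=18, slack=2)
Line 6: ['dirty', 'quickly', 'sky'] (min_width=17, slack=3)
Line 7: ['butter', 'cat', 'a', 'I'] (min_width=14, slack=6)
Line 8: ['bridge', 'make', 'read'] (min_width=16, slack=4)
Line 9: ['childhood'] (min_width=9, slack=11)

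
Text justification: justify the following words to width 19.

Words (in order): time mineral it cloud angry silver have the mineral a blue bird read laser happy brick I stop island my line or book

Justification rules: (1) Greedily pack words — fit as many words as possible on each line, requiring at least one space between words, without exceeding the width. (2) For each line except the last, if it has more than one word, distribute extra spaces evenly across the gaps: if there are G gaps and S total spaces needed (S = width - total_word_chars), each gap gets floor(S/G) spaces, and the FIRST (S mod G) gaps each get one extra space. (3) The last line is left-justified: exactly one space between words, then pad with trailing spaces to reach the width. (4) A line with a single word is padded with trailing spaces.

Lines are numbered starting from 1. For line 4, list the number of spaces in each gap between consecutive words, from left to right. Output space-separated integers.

Line 1: ['time', 'mineral', 'it'] (min_width=15, slack=4)
Line 2: ['cloud', 'angry', 'silver'] (min_width=18, slack=1)
Line 3: ['have', 'the', 'mineral', 'a'] (min_width=18, slack=1)
Line 4: ['blue', 'bird', 'read'] (min_width=14, slack=5)
Line 5: ['laser', 'happy', 'brick', 'I'] (min_width=19, slack=0)
Line 6: ['stop', 'island', 'my', 'line'] (min_width=19, slack=0)
Line 7: ['or', 'book'] (min_width=7, slack=12)

Answer: 4 3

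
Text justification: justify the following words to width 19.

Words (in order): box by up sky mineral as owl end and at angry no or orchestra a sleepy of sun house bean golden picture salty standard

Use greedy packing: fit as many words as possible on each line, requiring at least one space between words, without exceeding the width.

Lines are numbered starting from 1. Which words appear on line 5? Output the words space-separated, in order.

Line 1: ['box', 'by', 'up', 'sky'] (min_width=13, slack=6)
Line 2: ['mineral', 'as', 'owl', 'end'] (min_width=18, slack=1)
Line 3: ['and', 'at', 'angry', 'no', 'or'] (min_width=18, slack=1)
Line 4: ['orchestra', 'a', 'sleepy'] (min_width=18, slack=1)
Line 5: ['of', 'sun', 'house', 'bean'] (min_width=17, slack=2)
Line 6: ['golden', 'picture'] (min_width=14, slack=5)
Line 7: ['salty', 'standard'] (min_width=14, slack=5)

Answer: of sun house bean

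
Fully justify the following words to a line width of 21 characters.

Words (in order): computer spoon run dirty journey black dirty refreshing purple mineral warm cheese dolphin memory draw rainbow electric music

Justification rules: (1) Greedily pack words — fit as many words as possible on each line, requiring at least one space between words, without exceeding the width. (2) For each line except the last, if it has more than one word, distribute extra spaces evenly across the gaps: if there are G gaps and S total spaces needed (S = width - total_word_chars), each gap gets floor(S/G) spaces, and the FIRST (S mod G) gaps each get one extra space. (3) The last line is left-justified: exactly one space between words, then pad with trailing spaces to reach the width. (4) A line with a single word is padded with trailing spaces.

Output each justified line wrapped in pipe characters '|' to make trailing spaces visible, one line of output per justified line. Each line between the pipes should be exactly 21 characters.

Line 1: ['computer', 'spoon', 'run'] (min_width=18, slack=3)
Line 2: ['dirty', 'journey', 'black'] (min_width=19, slack=2)
Line 3: ['dirty', 'refreshing'] (min_width=16, slack=5)
Line 4: ['purple', 'mineral', 'warm'] (min_width=19, slack=2)
Line 5: ['cheese', 'dolphin', 'memory'] (min_width=21, slack=0)
Line 6: ['draw', 'rainbow', 'electric'] (min_width=21, slack=0)
Line 7: ['music'] (min_width=5, slack=16)

Answer: |computer   spoon  run|
|dirty  journey  black|
|dirty      refreshing|
|purple  mineral  warm|
|cheese dolphin memory|
|draw rainbow electric|
|music                |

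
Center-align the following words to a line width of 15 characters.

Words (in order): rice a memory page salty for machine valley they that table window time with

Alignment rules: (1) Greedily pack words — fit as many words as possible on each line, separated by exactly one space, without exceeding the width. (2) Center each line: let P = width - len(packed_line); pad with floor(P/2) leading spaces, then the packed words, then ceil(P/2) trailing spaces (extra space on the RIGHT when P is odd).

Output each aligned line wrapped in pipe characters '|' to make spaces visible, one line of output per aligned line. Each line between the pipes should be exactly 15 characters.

Line 1: ['rice', 'a', 'memory'] (min_width=13, slack=2)
Line 2: ['page', 'salty', 'for'] (min_width=14, slack=1)
Line 3: ['machine', 'valley'] (min_width=14, slack=1)
Line 4: ['they', 'that', 'table'] (min_width=15, slack=0)
Line 5: ['window', 'time'] (min_width=11, slack=4)
Line 6: ['with'] (min_width=4, slack=11)

Answer: | rice a memory |
|page salty for |
|machine valley |
|they that table|
|  window time  |
|     with      |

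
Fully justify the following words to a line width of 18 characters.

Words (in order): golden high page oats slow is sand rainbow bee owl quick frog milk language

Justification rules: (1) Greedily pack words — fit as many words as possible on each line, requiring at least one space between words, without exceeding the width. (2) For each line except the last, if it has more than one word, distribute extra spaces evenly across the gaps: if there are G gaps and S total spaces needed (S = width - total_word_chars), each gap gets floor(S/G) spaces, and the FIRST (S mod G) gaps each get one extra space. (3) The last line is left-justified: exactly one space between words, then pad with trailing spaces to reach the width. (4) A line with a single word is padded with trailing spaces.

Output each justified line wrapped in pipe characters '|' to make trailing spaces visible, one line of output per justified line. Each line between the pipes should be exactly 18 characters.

Answer: |golden  high  page|
|oats  slow is sand|
|rainbow   bee  owl|
|quick   frog  milk|
|language          |

Derivation:
Line 1: ['golden', 'high', 'page'] (min_width=16, slack=2)
Line 2: ['oats', 'slow', 'is', 'sand'] (min_width=17, slack=1)
Line 3: ['rainbow', 'bee', 'owl'] (min_width=15, slack=3)
Line 4: ['quick', 'frog', 'milk'] (min_width=15, slack=3)
Line 5: ['language'] (min_width=8, slack=10)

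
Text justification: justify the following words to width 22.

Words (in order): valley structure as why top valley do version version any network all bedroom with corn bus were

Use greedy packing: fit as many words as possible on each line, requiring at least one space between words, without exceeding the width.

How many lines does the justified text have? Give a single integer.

Line 1: ['valley', 'structure', 'as'] (min_width=19, slack=3)
Line 2: ['why', 'top', 'valley', 'do'] (min_width=17, slack=5)
Line 3: ['version', 'version', 'any'] (min_width=19, slack=3)
Line 4: ['network', 'all', 'bedroom'] (min_width=19, slack=3)
Line 5: ['with', 'corn', 'bus', 'were'] (min_width=18, slack=4)
Total lines: 5

Answer: 5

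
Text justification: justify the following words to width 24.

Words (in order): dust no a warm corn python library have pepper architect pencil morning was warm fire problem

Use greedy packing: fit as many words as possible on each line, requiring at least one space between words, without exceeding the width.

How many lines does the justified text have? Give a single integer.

Line 1: ['dust', 'no', 'a', 'warm', 'corn'] (min_width=19, slack=5)
Line 2: ['python', 'library', 'have'] (min_width=19, slack=5)
Line 3: ['pepper', 'architect', 'pencil'] (min_width=23, slack=1)
Line 4: ['morning', 'was', 'warm', 'fire'] (min_width=21, slack=3)
Line 5: ['problem'] (min_width=7, slack=17)
Total lines: 5

Answer: 5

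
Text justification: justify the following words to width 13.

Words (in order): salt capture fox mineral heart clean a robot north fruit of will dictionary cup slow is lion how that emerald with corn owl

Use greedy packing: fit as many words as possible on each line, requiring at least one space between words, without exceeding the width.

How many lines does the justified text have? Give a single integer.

Answer: 10

Derivation:
Line 1: ['salt', 'capture'] (min_width=12, slack=1)
Line 2: ['fox', 'mineral'] (min_width=11, slack=2)
Line 3: ['heart', 'clean', 'a'] (min_width=13, slack=0)
Line 4: ['robot', 'north'] (min_width=11, slack=2)
Line 5: ['fruit', 'of', 'will'] (min_width=13, slack=0)
Line 6: ['dictionary'] (min_width=10, slack=3)
Line 7: ['cup', 'slow', 'is'] (min_width=11, slack=2)
Line 8: ['lion', 'how', 'that'] (min_width=13, slack=0)
Line 9: ['emerald', 'with'] (min_width=12, slack=1)
Line 10: ['corn', 'owl'] (min_width=8, slack=5)
Total lines: 10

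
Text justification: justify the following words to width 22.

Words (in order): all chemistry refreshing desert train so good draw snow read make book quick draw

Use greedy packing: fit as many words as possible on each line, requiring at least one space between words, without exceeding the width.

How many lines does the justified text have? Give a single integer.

Answer: 5

Derivation:
Line 1: ['all', 'chemistry'] (min_width=13, slack=9)
Line 2: ['refreshing', 'desert'] (min_width=17, slack=5)
Line 3: ['train', 'so', 'good', 'draw'] (min_width=18, slack=4)
Line 4: ['snow', 'read', 'make', 'book'] (min_width=19, slack=3)
Line 5: ['quick', 'draw'] (min_width=10, slack=12)
Total lines: 5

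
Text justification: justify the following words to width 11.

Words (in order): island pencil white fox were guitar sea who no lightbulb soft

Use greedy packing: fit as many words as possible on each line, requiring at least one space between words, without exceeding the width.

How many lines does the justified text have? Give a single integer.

Line 1: ['island'] (min_width=6, slack=5)
Line 2: ['pencil'] (min_width=6, slack=5)
Line 3: ['white', 'fox'] (min_width=9, slack=2)
Line 4: ['were', 'guitar'] (min_width=11, slack=0)
Line 5: ['sea', 'who', 'no'] (min_width=10, slack=1)
Line 6: ['lightbulb'] (min_width=9, slack=2)
Line 7: ['soft'] (min_width=4, slack=7)
Total lines: 7

Answer: 7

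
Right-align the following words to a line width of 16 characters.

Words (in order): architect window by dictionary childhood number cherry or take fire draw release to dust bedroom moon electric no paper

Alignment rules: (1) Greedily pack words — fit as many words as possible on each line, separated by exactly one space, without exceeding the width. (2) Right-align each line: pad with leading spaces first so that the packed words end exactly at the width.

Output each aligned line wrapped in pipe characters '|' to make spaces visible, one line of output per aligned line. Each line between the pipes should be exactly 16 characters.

Line 1: ['architect', 'window'] (min_width=16, slack=0)
Line 2: ['by', 'dictionary'] (min_width=13, slack=3)
Line 3: ['childhood', 'number'] (min_width=16, slack=0)
Line 4: ['cherry', 'or', 'take'] (min_width=14, slack=2)
Line 5: ['fire', 'draw'] (min_width=9, slack=7)
Line 6: ['release', 'to', 'dust'] (min_width=15, slack=1)
Line 7: ['bedroom', 'moon'] (min_width=12, slack=4)
Line 8: ['electric', 'no'] (min_width=11, slack=5)
Line 9: ['paper'] (min_width=5, slack=11)

Answer: |architect window|
|   by dictionary|
|childhood number|
|  cherry or take|
|       fire draw|
| release to dust|
|    bedroom moon|
|     electric no|
|           paper|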